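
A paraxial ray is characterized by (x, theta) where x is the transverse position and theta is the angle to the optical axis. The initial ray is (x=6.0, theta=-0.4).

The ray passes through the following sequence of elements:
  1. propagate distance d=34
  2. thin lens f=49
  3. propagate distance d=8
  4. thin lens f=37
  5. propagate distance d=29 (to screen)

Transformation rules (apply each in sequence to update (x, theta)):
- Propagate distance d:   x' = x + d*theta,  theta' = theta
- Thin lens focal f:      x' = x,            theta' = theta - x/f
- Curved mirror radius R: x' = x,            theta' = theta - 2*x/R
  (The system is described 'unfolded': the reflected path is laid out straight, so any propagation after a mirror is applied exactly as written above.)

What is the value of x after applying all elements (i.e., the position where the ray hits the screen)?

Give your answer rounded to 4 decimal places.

Answer: -9.1689

Derivation:
Initial: x=6.0000 theta=-0.4000
After 1 (propagate distance d=34): x=-7.6000 theta=-0.4000
After 2 (thin lens f=49): x=-7.6000 theta=-12/49 (≈-0.2449)
After 3 (propagate distance d=8): x=-2342/245 (≈-9.5592) theta=-12/49 (≈-0.2449)
After 4 (thin lens f=37): x=-2342/245 (≈-9.5592) theta=122/9065 (≈0.0135)
After 5 (propagate distance d=29 (to screen)): x=-83116/9065 (≈-9.1689) theta=122/9065 (≈0.0135)
Rounded to 4 decimal places: x = -9.1689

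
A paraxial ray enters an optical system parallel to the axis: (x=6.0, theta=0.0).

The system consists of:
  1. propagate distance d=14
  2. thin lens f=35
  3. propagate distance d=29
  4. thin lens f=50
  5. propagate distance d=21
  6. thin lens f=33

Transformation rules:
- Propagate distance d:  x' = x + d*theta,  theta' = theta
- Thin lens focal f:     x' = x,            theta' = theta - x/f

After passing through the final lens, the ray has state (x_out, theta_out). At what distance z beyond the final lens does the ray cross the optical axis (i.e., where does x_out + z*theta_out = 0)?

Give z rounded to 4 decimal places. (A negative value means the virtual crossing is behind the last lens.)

Initial: x=6.0000 theta=0.0000
After 1 (propagate distance d=14): x=6.0000 theta=0.0000
After 2 (thin lens f=35): x=6.0000 theta=-6/35 (≈-0.1714)
After 3 (propagate distance d=29): x=36/35 (≈1.0286) theta=-6/35 (≈-0.1714)
After 4 (thin lens f=50): x=36/35 (≈1.0286) theta=-0.1920
After 5 (propagate distance d=21): x=-2628/875 (≈-3.0034) theta=-0.1920
After 6 (thin lens f=33): x=-2628/875 (≈-3.0034) theta=-972/9625 (≈-0.1010)
z_focus = -x_out/theta_out = -(-2628/875)/(-972/9625) = -803/27 ≈ -29.7407
Rounded to 4 decimal places: z = -29.7407

Answer: -29.7407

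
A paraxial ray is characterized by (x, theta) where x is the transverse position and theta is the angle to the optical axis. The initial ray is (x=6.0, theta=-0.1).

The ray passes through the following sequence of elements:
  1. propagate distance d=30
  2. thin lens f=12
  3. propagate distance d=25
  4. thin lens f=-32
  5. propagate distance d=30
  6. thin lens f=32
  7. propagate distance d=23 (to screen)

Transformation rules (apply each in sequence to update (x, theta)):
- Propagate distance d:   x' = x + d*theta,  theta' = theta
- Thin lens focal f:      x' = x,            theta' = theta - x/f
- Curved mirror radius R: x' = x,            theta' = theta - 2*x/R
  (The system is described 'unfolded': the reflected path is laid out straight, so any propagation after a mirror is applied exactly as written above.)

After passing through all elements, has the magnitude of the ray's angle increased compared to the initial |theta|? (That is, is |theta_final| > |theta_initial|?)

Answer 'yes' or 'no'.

Initial: x=6.0000 theta=-0.1000
After 1 (propagate distance d=30): x=3.0000 theta=-0.1000
After 2 (thin lens f=12): x=3.0000 theta=-0.3500
After 3 (propagate distance d=25): x=-5.7500 theta=-0.3500
After 4 (thin lens f=-32): x=-5.7500 theta=-339/640 (≈-0.5297)
After 5 (propagate distance d=30): x=-1385/64 (≈-21.6406) theta=-339/640 (≈-0.5297)
After 6 (thin lens f=32): x=-1385/64 (≈-21.6406) theta=1501/10240 (≈0.1466)
After 7 (propagate distance d=23 (to screen)): x=-187077/10240 (≈-18.2692) theta=1501/10240 (≈0.1466)
|theta_initial|=0.1000 |theta_final|=1501/10240 (≈0.1466) -> increased

Answer: yes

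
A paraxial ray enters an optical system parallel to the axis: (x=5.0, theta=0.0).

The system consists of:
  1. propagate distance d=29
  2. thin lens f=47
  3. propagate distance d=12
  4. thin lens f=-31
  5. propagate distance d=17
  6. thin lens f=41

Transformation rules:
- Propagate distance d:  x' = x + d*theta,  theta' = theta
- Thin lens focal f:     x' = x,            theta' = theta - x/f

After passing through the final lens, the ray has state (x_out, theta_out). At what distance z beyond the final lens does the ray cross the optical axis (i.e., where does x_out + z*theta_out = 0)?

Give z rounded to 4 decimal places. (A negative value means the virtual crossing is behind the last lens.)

Initial: x=5.0000 theta=0.0000
After 1 (propagate distance d=29): x=5.0000 theta=0.0000
After 2 (thin lens f=47): x=5.0000 theta=-5/47 (≈-0.1064)
After 3 (propagate distance d=12): x=175/47 (≈3.7234) theta=-5/47 (≈-0.1064)
After 4 (thin lens f=-31): x=175/47 (≈3.7234) theta=20/1457 (≈0.0137)
After 5 (propagate distance d=17): x=5765/1457 (≈3.9568) theta=20/1457 (≈0.0137)
After 6 (thin lens f=41): x=5765/1457 (≈3.9568) theta=-4945/59737 (≈-0.0828)
z_focus = -x_out/theta_out = -(5765/1457)/(-4945/59737) = 47273/989 ≈ 47.7988
Rounded to 4 decimal places: z = 47.7988

Answer: 47.7988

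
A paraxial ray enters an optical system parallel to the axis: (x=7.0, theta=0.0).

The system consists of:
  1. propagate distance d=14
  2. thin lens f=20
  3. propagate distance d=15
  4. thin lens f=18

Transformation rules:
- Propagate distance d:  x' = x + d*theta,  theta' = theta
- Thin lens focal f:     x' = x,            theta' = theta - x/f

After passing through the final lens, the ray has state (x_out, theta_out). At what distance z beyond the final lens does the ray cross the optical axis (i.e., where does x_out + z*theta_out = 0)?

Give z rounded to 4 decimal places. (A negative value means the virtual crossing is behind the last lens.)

Answer: 3.9130

Derivation:
Initial: x=7.0000 theta=0.0000
After 1 (propagate distance d=14): x=7.0000 theta=0.0000
After 2 (thin lens f=20): x=7.0000 theta=-0.3500
After 3 (propagate distance d=15): x=1.7500 theta=-0.3500
After 4 (thin lens f=18): x=1.7500 theta=-161/360 (≈-0.4472)
z_focus = -x_out/theta_out = -(1.7500)/(-161/360) = 90/23 ≈ 3.9130
Rounded to 4 decimal places: z = 3.9130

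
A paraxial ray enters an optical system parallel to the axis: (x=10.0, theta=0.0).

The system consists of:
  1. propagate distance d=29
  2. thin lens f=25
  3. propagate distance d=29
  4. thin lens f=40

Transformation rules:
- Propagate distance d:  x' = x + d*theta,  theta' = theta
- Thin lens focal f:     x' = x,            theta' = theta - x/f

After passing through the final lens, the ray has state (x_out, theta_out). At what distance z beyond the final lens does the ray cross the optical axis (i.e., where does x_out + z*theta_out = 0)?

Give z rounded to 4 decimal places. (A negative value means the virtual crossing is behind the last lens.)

Initial: x=10.0000 theta=0.0000
After 1 (propagate distance d=29): x=10.0000 theta=0.0000
After 2 (thin lens f=25): x=10.0000 theta=-0.4000
After 3 (propagate distance d=29): x=-1.6000 theta=-0.4000
After 4 (thin lens f=40): x=-1.6000 theta=-0.3600
z_focus = -x_out/theta_out = -(-1.6000)/(-0.3600) = -40/9 ≈ -4.4444
Rounded to 4 decimal places: z = -4.4444

Answer: -4.4444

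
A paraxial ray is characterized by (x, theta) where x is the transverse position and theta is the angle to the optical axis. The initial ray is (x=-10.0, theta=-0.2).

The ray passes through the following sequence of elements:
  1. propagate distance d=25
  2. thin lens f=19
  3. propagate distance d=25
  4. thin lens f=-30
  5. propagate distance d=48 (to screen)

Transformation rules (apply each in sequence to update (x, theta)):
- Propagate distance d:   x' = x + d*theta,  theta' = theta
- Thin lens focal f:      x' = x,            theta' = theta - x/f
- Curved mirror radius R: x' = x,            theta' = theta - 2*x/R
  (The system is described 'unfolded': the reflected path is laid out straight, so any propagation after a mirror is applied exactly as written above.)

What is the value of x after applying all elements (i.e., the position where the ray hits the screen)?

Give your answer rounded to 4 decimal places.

Initial: x=-10.0000 theta=-0.2000
After 1 (propagate distance d=25): x=-15.0000 theta=-0.2000
After 2 (thin lens f=19): x=-15.0000 theta=56/95 (≈0.5895)
After 3 (propagate distance d=25): x=-5/19 (≈-0.2632) theta=56/95 (≈0.5895)
After 4 (thin lens f=-30): x=-5/19 (≈-0.2632) theta=331/570 (≈0.5807)
After 5 (propagate distance d=48 (to screen)): x=2623/95 (≈27.6105) theta=331/570 (≈0.5807)
Rounded to 4 decimal places: x = 27.6105

Answer: 27.6105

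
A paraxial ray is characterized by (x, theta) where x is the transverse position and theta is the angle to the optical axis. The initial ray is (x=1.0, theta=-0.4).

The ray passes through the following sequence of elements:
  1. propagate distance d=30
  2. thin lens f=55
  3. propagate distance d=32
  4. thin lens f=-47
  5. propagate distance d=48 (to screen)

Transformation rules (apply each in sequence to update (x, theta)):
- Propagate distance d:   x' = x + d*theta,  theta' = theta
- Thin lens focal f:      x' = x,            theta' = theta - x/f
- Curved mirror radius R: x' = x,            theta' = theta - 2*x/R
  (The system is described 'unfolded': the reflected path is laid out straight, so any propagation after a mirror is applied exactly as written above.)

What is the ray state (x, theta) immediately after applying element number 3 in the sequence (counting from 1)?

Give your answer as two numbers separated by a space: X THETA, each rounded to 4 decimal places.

Initial: x=1.0000 theta=-0.4000
After 1 (propagate distance d=30): x=-11.0000 theta=-0.4000
After 2 (thin lens f=55): x=-11.0000 theta=-0.2000
After 3 (propagate distance d=32): x=-17.4000 theta=-0.2000
Rounded to 4 decimal places: x = -17.4000, theta = -0.2000

Answer: -17.4000 -0.2000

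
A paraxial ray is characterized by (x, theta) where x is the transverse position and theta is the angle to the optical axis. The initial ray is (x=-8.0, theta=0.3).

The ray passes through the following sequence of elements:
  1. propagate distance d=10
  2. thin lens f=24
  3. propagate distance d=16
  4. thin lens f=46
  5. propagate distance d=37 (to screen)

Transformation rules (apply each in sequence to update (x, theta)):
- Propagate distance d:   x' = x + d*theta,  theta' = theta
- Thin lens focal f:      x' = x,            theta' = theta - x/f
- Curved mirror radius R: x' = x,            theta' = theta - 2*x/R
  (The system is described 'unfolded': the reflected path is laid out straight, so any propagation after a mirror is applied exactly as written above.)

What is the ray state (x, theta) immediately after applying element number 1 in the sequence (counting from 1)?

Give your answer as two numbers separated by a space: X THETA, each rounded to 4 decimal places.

Answer: -5.0000 0.3000

Derivation:
Initial: x=-8.0000 theta=0.3000
After 1 (propagate distance d=10): x=-5.0000 theta=0.3000
Rounded to 4 decimal places: x = -5.0000, theta = 0.3000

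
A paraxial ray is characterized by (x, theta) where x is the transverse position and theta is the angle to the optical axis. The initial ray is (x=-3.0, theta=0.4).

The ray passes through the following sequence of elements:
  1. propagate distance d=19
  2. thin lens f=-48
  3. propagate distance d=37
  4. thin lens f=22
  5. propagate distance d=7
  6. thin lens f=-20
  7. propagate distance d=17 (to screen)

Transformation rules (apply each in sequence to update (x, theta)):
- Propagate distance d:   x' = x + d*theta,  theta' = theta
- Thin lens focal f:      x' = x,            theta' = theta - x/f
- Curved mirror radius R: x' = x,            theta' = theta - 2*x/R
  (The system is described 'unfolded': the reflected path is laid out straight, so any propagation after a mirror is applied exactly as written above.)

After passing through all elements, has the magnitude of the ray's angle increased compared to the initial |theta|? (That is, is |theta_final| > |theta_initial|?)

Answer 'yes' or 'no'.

Answer: yes

Derivation:
Initial: x=-3.0000 theta=0.4000
After 1 (propagate distance d=19): x=4.6000 theta=0.4000
After 2 (thin lens f=-48): x=4.6000 theta=119/240 (≈0.4958)
After 3 (propagate distance d=37): x=5507/240 (≈22.9458) theta=119/240 (≈0.4958)
After 4 (thin lens f=22): x=5507/240 (≈22.9458) theta=-963/1760 (≈-0.5472)
After 5 (propagate distance d=7): x=100931/5280 (≈19.1157) theta=-963/1760 (≈-0.5472)
After 6 (thin lens f=-20): x=100931/5280 (≈19.1157) theta=43151/105600 (≈0.4086)
After 7 (propagate distance d=17 (to screen)): x=2752187/105600 (≈26.0624) theta=43151/105600 (≈0.4086)
|theta_initial|=0.4000 |theta_final|=43151/105600 (≈0.4086) -> increased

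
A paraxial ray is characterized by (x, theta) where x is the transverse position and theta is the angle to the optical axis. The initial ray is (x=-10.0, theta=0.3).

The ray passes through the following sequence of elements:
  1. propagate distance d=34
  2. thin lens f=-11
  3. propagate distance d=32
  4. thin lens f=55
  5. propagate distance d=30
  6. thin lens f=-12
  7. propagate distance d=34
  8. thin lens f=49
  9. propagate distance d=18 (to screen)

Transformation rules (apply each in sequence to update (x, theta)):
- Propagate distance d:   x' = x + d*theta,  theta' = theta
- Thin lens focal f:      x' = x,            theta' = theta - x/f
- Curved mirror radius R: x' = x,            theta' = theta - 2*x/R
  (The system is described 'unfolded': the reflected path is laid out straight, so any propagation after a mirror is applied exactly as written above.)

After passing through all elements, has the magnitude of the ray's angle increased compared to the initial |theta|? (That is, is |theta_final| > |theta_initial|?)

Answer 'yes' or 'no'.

Answer: no

Derivation:
Initial: x=-10.0000 theta=0.3000
After 1 (propagate distance d=34): x=0.2000 theta=0.3000
After 2 (thin lens f=-11): x=0.2000 theta=7/22 (≈0.3182)
After 3 (propagate distance d=32): x=571/55 (≈10.3818) theta=7/22 (≈0.3182)
After 4 (thin lens f=55): x=571/55 (≈10.3818) theta=783/6050 (≈0.1294)
After 5 (propagate distance d=30): x=1726/121 (≈14.2645) theta=783/6050 (≈0.1294)
After 6 (thin lens f=-12): x=1726/121 (≈14.2645) theta=11962/9075 (≈1.3181)
After 7 (propagate distance d=34): x=536158/9075 (≈59.0808) theta=11962/9075 (≈1.3181)
After 8 (thin lens f=49): x=536158/9075 (≈59.0808) theta=68/605 (≈0.1124)
After 9 (propagate distance d=18 (to screen)): x=554518/9075 (≈61.1039) theta=68/605 (≈0.1124)
|theta_initial|=0.3000 |theta_final|=68/605 (≈0.1124) -> not increased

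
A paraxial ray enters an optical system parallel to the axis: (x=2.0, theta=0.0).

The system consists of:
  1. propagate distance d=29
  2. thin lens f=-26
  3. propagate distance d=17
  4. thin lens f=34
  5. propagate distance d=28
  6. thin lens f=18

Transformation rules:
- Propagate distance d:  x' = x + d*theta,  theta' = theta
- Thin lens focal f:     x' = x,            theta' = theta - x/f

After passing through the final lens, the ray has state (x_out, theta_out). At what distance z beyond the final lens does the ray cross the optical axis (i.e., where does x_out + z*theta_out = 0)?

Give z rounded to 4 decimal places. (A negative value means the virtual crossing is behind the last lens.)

Answer: 15.8746

Derivation:
Initial: x=2.0000 theta=0.0000
After 1 (propagate distance d=29): x=2.0000 theta=0.0000
After 2 (thin lens f=-26): x=2.0000 theta=1/13 (≈0.0769)
After 3 (propagate distance d=17): x=43/13 (≈3.3077) theta=1/13 (≈0.0769)
After 4 (thin lens f=34): x=43/13 (≈3.3077) theta=-9/442 (≈-0.0204)
After 5 (propagate distance d=28): x=605/221 (≈2.7376) theta=-9/442 (≈-0.0204)
After 6 (thin lens f=18): x=605/221 (≈2.7376) theta=-343/1989 (≈-0.1724)
z_focus = -x_out/theta_out = -(605/221)/(-343/1989) = 5445/343 ≈ 15.8746
Rounded to 4 decimal places: z = 15.8746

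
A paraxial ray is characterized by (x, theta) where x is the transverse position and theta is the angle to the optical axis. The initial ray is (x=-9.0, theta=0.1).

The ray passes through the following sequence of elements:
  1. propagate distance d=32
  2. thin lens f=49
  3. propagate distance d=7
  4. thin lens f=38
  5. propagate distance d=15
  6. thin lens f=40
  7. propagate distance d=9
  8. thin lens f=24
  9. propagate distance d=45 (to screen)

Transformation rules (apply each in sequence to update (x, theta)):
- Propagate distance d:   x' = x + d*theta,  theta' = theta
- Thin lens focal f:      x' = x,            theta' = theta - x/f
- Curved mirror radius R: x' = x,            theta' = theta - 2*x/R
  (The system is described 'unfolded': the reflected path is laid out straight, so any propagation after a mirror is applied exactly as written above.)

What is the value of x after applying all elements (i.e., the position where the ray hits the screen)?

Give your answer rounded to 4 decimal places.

Initial: x=-9.0000 theta=0.1000
After 1 (propagate distance d=32): x=-5.8000 theta=0.1000
After 2 (thin lens f=49): x=-5.8000 theta=107/490 (≈0.2184)
After 3 (propagate distance d=7): x=-299/70 (≈-4.2714) theta=107/490 (≈0.2184)
After 4 (thin lens f=38): x=-299/70 (≈-4.2714) theta=6159/18620 (≈0.3308)
After 5 (propagate distance d=15): x=12851/18620 (≈0.6902) theta=6159/18620 (≈0.3308)
After 6 (thin lens f=40): x=12851/18620 (≈0.6902) theta=233509/744800 (≈0.3135)
After 7 (propagate distance d=9): x=2615621/744800 (≈3.5118) theta=233509/744800 (≈0.3135)
After 8 (thin lens f=24): x=2615621/744800 (≈3.5118) theta=597719/3575040 (≈0.1672)
After 9 (propagate distance d=45 (to screen)): x=65753893/5958400 (≈11.0355) theta=597719/3575040 (≈0.1672)
Rounded to 4 decimal places: x = 11.0355

Answer: 11.0355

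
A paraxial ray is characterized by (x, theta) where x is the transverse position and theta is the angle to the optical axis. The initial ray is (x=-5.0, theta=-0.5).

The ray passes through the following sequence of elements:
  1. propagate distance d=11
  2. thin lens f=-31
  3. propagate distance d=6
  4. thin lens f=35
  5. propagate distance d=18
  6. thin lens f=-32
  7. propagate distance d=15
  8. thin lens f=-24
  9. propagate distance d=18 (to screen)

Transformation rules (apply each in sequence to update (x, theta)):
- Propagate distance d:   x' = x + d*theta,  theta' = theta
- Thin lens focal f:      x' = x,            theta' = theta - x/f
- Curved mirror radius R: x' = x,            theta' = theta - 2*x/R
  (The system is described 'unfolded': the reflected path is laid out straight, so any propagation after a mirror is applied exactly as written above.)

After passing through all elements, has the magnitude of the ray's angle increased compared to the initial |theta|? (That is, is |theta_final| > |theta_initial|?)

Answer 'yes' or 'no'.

Answer: yes

Derivation:
Initial: x=-5.0000 theta=-0.5000
After 1 (propagate distance d=11): x=-10.5000 theta=-0.5000
After 2 (thin lens f=-31): x=-10.5000 theta=-26/31 (≈-0.8387)
After 3 (propagate distance d=6): x=-963/62 (≈-15.5323) theta=-26/31 (≈-0.8387)
After 4 (thin lens f=35): x=-963/62 (≈-15.5323) theta=-857/2170 (≈-0.3949)
After 5 (propagate distance d=18): x=-49131/2170 (≈-22.6410) theta=-857/2170 (≈-0.3949)
After 6 (thin lens f=-32): x=-49131/2170 (≈-22.6410) theta=-15311/13888 (≈-1.1025)
After 7 (propagate distance d=15): x=-2720517/69440 (≈-39.1780) theta=-15311/13888 (≈-1.1025)
After 8 (thin lens f=-24): x=-2720517/69440 (≈-39.1780) theta=-49009/17920 (≈-2.7349)
After 9 (propagate distance d=18 (to screen)): x=-24555579/277760 (≈-88.4057) theta=-49009/17920 (≈-2.7349)
|theta_initial|=0.5000 |theta_final|=49009/17920 (≈2.7349) -> increased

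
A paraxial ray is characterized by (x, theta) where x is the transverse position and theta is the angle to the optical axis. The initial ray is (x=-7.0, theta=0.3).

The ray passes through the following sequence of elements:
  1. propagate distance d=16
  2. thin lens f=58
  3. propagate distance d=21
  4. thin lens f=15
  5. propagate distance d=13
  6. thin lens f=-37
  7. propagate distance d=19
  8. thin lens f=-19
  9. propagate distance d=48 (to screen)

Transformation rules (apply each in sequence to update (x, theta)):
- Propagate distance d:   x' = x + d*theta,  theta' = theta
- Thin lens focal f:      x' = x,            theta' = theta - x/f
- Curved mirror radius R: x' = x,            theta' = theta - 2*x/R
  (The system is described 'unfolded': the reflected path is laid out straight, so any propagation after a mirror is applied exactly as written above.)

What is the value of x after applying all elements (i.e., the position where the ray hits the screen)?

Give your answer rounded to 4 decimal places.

Initial: x=-7.0000 theta=0.3000
After 1 (propagate distance d=16): x=-2.2000 theta=0.3000
After 2 (thin lens f=58): x=-2.2000 theta=49/145 (≈0.3379)
After 3 (propagate distance d=21): x=142/29 (≈4.8966) theta=49/145 (≈0.3379)
After 4 (thin lens f=15): x=142/29 (≈4.8966) theta=1/87 (≈0.0115)
After 5 (propagate distance d=13): x=439/87 (≈5.0460) theta=1/87 (≈0.0115)
After 6 (thin lens f=-37): x=439/87 (≈5.0460) theta=476/3219 (≈0.1479)
After 7 (propagate distance d=19): x=8429/1073 (≈7.8555) theta=476/3219 (≈0.1479)
After 8 (thin lens f=-19): x=8429/1073 (≈7.8555) theta=34331/61161 (≈0.5613)
After 9 (propagate distance d=48 (to screen)): x=709447/20387 (≈34.7990) theta=34331/61161 (≈0.5613)
Rounded to 4 decimal places: x = 34.7990

Answer: 34.7990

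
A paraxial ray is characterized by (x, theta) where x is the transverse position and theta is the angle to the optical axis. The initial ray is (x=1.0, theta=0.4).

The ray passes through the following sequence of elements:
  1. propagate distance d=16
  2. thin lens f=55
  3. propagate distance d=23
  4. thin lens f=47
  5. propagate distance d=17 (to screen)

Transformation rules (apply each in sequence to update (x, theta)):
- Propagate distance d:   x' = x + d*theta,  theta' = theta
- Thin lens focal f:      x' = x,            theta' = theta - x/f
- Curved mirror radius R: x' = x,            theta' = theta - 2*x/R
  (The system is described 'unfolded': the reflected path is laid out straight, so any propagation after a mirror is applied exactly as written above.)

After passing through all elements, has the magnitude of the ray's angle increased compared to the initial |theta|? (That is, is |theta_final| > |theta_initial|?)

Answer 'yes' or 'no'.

Initial: x=1.0000 theta=0.4000
After 1 (propagate distance d=16): x=7.4000 theta=0.4000
After 2 (thin lens f=55): x=7.4000 theta=73/275 (≈0.2655)
After 3 (propagate distance d=23): x=3714/275 (≈13.5055) theta=73/275 (≈0.2655)
After 4 (thin lens f=47): x=3714/275 (≈13.5055) theta=-283/12925 (≈-0.0219)
After 5 (propagate distance d=17 (to screen)): x=169747/12925 (≈13.1332) theta=-283/12925 (≈-0.0219)
|theta_initial|=0.4000 |theta_final|=283/12925 (≈0.0219) -> not increased

Answer: no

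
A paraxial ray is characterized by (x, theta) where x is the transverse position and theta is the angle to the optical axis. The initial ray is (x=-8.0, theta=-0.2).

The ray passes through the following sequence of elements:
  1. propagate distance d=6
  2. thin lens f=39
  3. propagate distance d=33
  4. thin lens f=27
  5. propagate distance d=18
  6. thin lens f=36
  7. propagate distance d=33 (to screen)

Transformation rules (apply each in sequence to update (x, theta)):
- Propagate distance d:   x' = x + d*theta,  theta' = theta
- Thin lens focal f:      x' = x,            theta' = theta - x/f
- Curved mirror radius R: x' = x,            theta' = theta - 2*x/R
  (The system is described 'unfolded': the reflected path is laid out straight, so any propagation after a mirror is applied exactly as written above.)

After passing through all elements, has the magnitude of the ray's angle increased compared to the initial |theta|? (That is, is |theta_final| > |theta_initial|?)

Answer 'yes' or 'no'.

Answer: yes

Derivation:
Initial: x=-8.0000 theta=-0.2000
After 1 (propagate distance d=6): x=-9.2000 theta=-0.2000
After 2 (thin lens f=39): x=-9.2000 theta=7/195 (≈0.0359)
After 3 (propagate distance d=33): x=-521/65 (≈-8.0154) theta=7/195 (≈0.0359)
After 4 (thin lens f=27): x=-521/65 (≈-8.0154) theta=584/1755 (≈0.3328)
After 5 (propagate distance d=18): x=-79/39 (≈-2.0256) theta=584/1755 (≈0.3328)
After 6 (thin lens f=36): x=-79/39 (≈-2.0256) theta=2731/7020 (≈0.3890)
After 7 (propagate distance d=33 (to screen)): x=25301/2340 (≈10.8124) theta=2731/7020 (≈0.3890)
|theta_initial|=0.2000 |theta_final|=2731/7020 (≈0.3890) -> increased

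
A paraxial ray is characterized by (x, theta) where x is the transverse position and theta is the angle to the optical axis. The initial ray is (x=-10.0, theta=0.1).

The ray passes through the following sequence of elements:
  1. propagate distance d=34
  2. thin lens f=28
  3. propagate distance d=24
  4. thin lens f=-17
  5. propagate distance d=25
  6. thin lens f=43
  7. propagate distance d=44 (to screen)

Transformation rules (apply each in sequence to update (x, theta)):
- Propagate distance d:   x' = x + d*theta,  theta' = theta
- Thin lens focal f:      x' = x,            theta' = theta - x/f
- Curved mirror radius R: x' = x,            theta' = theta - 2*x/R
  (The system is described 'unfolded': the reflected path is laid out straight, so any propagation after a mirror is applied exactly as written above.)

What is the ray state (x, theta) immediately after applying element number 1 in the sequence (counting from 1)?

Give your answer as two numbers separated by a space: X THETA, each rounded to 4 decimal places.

Answer: -6.6000 0.1000

Derivation:
Initial: x=-10.0000 theta=0.1000
After 1 (propagate distance d=34): x=-6.6000 theta=0.1000
Rounded to 4 decimal places: x = -6.6000, theta = 0.1000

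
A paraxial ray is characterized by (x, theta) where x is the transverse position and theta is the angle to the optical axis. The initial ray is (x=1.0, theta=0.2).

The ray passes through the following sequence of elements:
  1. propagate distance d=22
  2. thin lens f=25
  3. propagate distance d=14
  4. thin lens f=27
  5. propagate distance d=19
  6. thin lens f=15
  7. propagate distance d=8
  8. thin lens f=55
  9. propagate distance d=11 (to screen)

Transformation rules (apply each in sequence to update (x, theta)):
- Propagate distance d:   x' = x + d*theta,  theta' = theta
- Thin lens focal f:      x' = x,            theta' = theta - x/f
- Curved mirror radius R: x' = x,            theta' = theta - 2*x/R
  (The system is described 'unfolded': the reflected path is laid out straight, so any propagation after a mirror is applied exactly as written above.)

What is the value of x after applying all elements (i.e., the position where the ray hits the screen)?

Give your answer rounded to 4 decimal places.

Answer: -4.0567

Derivation:
Initial: x=1.0000 theta=0.2000
After 1 (propagate distance d=22): x=5.4000 theta=0.2000
After 2 (thin lens f=25): x=5.4000 theta=-0.0160
After 3 (propagate distance d=14): x=5.1760 theta=-0.0160
After 4 (thin lens f=27): x=5.1760 theta=-701/3375 (≈-0.2077)
After 5 (propagate distance d=19): x=166/135 (≈1.2296) theta=-701/3375 (≈-0.2077)
After 6 (thin lens f=15): x=166/135 (≈1.2296) theta=-2933/10125 (≈-0.2897)
After 7 (propagate distance d=8): x=-11014/10125 (≈-1.0878) theta=-2933/10125 (≈-0.2897)
After 8 (thin lens f=55): x=-11014/10125 (≈-1.0878) theta=-150301/556875 (≈-0.2699)
After 9 (propagate distance d=11 (to screen)): x=-22819/5625 (≈-4.0567) theta=-150301/556875 (≈-0.2699)
Rounded to 4 decimal places: x = -4.0567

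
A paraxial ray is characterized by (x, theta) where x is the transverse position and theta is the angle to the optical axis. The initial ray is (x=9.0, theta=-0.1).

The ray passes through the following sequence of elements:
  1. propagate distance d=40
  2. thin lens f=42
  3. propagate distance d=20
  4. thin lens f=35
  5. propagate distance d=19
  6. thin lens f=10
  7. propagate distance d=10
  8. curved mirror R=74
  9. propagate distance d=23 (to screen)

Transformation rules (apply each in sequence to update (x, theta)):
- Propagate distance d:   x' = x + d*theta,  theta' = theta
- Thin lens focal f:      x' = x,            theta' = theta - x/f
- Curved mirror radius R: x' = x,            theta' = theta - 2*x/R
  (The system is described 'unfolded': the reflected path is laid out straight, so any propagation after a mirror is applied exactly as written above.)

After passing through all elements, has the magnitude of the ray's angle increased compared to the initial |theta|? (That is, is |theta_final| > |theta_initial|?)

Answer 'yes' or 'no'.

Initial: x=9.0000 theta=-0.1000
After 1 (propagate distance d=40): x=5.0000 theta=-0.1000
After 2 (thin lens f=42): x=5.0000 theta=-23/105 (≈-0.2190)
After 3 (propagate distance d=20): x=13/21 (≈0.6190) theta=-23/105 (≈-0.2190)
After 4 (thin lens f=35): x=13/21 (≈0.6190) theta=-58/245 (≈-0.2367)
After 5 (propagate distance d=19): x=-2851/735 (≈-3.8789) theta=-58/245 (≈-0.2367)
After 6 (thin lens f=10): x=-2851/735 (≈-3.8789) theta=1111/7350 (≈0.1512)
After 7 (propagate distance d=10): x=-116/49 (≈-2.3673) theta=1111/7350 (≈0.1512)
After 8 (curved mirror R=74): x=-116/49 (≈-2.3673) theta=58507/271950 (≈0.2151)
After 9 (propagate distance d=23 (to screen)): x=701861/271950 (≈2.5808) theta=58507/271950 (≈0.2151)
|theta_initial|=0.1000 |theta_final|=58507/271950 (≈0.2151) -> increased

Answer: yes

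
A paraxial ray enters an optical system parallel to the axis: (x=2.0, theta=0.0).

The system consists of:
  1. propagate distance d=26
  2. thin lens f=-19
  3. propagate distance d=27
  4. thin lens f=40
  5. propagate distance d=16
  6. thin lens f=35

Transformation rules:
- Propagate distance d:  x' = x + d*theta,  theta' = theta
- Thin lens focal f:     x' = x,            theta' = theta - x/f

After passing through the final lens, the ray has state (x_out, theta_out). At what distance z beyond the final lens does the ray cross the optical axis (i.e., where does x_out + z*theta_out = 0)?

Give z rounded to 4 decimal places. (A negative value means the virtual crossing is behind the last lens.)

Answer: 31.2385

Derivation:
Initial: x=2.0000 theta=0.0000
After 1 (propagate distance d=26): x=2.0000 theta=0.0000
After 2 (thin lens f=-19): x=2.0000 theta=2/19 (≈0.1053)
After 3 (propagate distance d=27): x=92/19 (≈4.8421) theta=2/19 (≈0.1053)
After 4 (thin lens f=40): x=92/19 (≈4.8421) theta=-3/190 (≈-0.0158)
After 5 (propagate distance d=16): x=436/95 (≈4.5895) theta=-3/190 (≈-0.0158)
After 6 (thin lens f=35): x=436/95 (≈4.5895) theta=-977/6650 (≈-0.1469)
z_focus = -x_out/theta_out = -(436/95)/(-977/6650) = 30520/977 ≈ 31.2385
Rounded to 4 decimal places: z = 31.2385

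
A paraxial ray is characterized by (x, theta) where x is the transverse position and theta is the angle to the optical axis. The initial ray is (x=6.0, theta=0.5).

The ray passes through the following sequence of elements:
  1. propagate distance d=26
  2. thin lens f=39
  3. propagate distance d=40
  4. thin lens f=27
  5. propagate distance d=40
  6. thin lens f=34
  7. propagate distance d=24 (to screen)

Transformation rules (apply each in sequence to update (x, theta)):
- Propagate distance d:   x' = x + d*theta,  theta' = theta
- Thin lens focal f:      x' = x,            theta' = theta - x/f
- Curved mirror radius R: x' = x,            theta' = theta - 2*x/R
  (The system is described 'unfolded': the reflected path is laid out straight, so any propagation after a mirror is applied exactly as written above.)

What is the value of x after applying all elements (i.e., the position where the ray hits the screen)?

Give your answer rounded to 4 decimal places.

Answer: -19.6495

Derivation:
Initial: x=6.0000 theta=0.5000
After 1 (propagate distance d=26): x=19.0000 theta=0.5000
After 2 (thin lens f=39): x=19.0000 theta=1/78 (≈0.0128)
After 3 (propagate distance d=40): x=761/39 (≈19.5128) theta=1/78 (≈0.0128)
After 4 (thin lens f=27): x=761/39 (≈19.5128) theta=-115/162 (≈-0.7099)
After 5 (propagate distance d=40): x=-9353/1053 (≈-8.8822) theta=-115/162 (≈-0.7099)
After 6 (thin lens f=34): x=-9353/1053 (≈-8.8822) theta=-2677/5967 (≈-0.4486)
After 7 (propagate distance d=24 (to screen)): x=-351745/17901 (≈-19.6495) theta=-2677/5967 (≈-0.4486)
Rounded to 4 decimal places: x = -19.6495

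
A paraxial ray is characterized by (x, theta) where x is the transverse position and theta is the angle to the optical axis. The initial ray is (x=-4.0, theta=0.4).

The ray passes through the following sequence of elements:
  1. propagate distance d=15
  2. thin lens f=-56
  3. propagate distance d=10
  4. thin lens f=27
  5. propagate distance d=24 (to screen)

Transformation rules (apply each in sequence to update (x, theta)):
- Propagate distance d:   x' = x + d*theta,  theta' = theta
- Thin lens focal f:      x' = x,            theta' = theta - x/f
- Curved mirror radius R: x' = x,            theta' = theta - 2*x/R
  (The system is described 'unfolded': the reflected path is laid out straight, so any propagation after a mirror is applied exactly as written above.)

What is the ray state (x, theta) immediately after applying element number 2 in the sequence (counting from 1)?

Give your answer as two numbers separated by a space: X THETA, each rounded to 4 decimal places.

Answer: 2.0000 0.4357

Derivation:
Initial: x=-4.0000 theta=0.4000
After 1 (propagate distance d=15): x=2.0000 theta=0.4000
After 2 (thin lens f=-56): x=2.0000 theta=61/140 (≈0.4357)
Rounded to 4 decimal places: x = 2.0000, theta = 0.4357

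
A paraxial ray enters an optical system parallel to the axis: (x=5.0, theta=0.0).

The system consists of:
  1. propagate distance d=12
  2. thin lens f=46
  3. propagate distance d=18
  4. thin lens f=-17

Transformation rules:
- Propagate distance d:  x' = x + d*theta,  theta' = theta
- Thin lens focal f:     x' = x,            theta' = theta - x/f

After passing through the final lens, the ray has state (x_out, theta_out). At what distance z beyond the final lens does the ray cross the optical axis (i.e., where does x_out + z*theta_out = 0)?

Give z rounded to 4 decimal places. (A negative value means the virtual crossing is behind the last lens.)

Initial: x=5.0000 theta=0.0000
After 1 (propagate distance d=12): x=5.0000 theta=0.0000
After 2 (thin lens f=46): x=5.0000 theta=-5/46 (≈-0.1087)
After 3 (propagate distance d=18): x=70/23 (≈3.0435) theta=-5/46 (≈-0.1087)
After 4 (thin lens f=-17): x=70/23 (≈3.0435) theta=55/782 (≈0.0703)
z_focus = -x_out/theta_out = -(70/23)/(55/782) = -476/11 ≈ -43.2727
Rounded to 4 decimal places: z = -43.2727

Answer: -43.2727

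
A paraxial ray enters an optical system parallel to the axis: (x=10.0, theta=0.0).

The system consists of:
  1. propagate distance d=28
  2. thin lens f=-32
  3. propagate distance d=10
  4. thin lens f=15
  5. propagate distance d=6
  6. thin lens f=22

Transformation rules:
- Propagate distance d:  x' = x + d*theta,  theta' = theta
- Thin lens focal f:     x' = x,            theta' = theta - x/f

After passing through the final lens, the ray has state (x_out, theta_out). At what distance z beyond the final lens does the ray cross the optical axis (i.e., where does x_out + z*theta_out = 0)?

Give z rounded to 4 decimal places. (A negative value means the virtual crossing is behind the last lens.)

Initial: x=10.0000 theta=0.0000
After 1 (propagate distance d=28): x=10.0000 theta=0.0000
After 2 (thin lens f=-32): x=10.0000 theta=0.3125
After 3 (propagate distance d=10): x=13.1250 theta=0.3125
After 4 (thin lens f=15): x=13.1250 theta=-0.5625
After 5 (propagate distance d=6): x=9.7500 theta=-0.5625
After 6 (thin lens f=22): x=9.7500 theta=-177/176 (≈-1.0057)
z_focus = -x_out/theta_out = -(9.7500)/(-177/176) = 572/59 ≈ 9.6949
Rounded to 4 decimal places: z = 9.6949

Answer: 9.6949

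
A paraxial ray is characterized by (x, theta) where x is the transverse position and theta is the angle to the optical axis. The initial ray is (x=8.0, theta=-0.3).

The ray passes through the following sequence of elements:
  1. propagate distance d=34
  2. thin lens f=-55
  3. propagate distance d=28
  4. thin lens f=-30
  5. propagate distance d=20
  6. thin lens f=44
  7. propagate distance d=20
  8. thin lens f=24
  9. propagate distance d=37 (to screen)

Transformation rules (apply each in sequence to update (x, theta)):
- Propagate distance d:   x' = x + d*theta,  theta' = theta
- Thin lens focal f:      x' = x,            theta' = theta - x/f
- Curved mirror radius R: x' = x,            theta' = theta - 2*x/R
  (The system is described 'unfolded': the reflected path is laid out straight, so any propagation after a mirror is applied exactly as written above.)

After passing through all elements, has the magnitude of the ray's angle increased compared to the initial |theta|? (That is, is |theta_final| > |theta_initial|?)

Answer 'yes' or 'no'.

Initial: x=8.0000 theta=-0.3000
After 1 (propagate distance d=34): x=-2.2000 theta=-0.3000
After 2 (thin lens f=-55): x=-2.2000 theta=-0.3400
After 3 (propagate distance d=28): x=-11.7200 theta=-0.3400
After 4 (thin lens f=-30): x=-11.7200 theta=-274/375 (≈-0.7307)
After 5 (propagate distance d=20): x=-79/3 (≈-26.3333) theta=-274/375 (≈-0.7307)
After 6 (thin lens f=44): x=-79/3 (≈-26.3333) theta=-727/5500 (≈-0.1322)
After 7 (propagate distance d=20): x=-23906/825 (≈-28.9770) theta=-727/5500 (≈-0.1322)
After 8 (thin lens f=24): x=-23906/825 (≈-28.9770) theta=26611/24750 (≈1.0752)
After 9 (propagate distance d=37 (to screen)): x=267427/24750 (≈10.8051) theta=26611/24750 (≈1.0752)
|theta_initial|=0.3000 |theta_final|=26611/24750 (≈1.0752) -> increased

Answer: yes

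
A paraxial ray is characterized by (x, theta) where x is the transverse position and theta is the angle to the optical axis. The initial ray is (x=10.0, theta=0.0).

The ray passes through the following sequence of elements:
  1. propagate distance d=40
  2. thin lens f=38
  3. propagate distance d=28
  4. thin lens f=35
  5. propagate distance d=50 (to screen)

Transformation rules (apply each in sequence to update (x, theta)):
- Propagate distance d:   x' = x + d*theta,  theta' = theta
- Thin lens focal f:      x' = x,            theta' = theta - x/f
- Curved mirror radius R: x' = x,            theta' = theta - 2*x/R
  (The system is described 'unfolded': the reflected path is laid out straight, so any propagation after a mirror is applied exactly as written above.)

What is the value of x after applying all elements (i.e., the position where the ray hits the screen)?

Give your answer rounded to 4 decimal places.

Answer: -14.2857

Derivation:
Initial: x=10.0000 theta=0.0000
After 1 (propagate distance d=40): x=10.0000 theta=0.0000
After 2 (thin lens f=38): x=10.0000 theta=-5/19 (≈-0.2632)
After 3 (propagate distance d=28): x=50/19 (≈2.6316) theta=-5/19 (≈-0.2632)
After 4 (thin lens f=35): x=50/19 (≈2.6316) theta=-45/133 (≈-0.3383)
After 5 (propagate distance d=50 (to screen)): x=-100/7 (≈-14.2857) theta=-45/133 (≈-0.3383)
Rounded to 4 decimal places: x = -14.2857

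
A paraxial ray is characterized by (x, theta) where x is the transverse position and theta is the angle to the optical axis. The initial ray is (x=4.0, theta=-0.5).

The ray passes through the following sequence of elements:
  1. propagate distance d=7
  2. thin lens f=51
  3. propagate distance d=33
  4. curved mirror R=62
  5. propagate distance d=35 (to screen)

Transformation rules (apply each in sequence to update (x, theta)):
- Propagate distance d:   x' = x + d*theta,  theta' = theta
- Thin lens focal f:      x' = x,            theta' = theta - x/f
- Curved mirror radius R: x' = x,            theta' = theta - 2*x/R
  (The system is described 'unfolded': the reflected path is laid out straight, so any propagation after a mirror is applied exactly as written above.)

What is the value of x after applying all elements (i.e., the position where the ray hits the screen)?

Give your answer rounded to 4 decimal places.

Answer: -15.7369

Derivation:
Initial: x=4.0000 theta=-0.5000
After 1 (propagate distance d=7): x=0.5000 theta=-0.5000
After 2 (thin lens f=51): x=0.5000 theta=-26/51 (≈-0.5098)
After 3 (propagate distance d=33): x=-555/34 (≈-16.3235) theta=-26/51 (≈-0.5098)
After 4 (curved mirror R=62): x=-555/34 (≈-16.3235) theta=53/3162 (≈0.0168)
After 5 (propagate distance d=35 (to screen)): x=-24880/1581 (≈-15.7369) theta=53/3162 (≈0.0168)
Rounded to 4 decimal places: x = -15.7369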